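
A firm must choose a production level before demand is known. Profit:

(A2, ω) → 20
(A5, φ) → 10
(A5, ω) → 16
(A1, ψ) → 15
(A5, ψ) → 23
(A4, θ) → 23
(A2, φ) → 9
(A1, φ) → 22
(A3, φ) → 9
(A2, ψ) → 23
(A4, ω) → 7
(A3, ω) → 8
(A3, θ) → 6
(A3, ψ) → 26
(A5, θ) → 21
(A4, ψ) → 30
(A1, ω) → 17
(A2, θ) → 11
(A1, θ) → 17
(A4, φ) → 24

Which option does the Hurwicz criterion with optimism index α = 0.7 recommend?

A1: 0.7·22 + 0.3·15 = 19.9
A2: 0.7·23 + 0.3·9 = 18.8
A3: 0.7·26 + 0.3·6 = 20
A4: 0.7·30 + 0.3·7 = 23.1
A5: 0.7·23 + 0.3·10 = 19.1
Highest Hurwicz score = 23.1 → A4.

A4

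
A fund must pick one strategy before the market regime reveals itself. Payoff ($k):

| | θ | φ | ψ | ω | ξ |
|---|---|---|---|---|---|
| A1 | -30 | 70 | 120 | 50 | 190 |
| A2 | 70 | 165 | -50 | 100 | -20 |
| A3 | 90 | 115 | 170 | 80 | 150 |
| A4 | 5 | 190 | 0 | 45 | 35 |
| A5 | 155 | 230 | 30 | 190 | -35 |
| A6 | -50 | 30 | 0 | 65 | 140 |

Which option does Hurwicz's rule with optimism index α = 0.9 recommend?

A1: 0.9·190 + 0.1·(-30) = 168
A2: 0.9·165 + 0.1·(-50) = 143.5
A3: 0.9·170 + 0.1·80 = 161
A4: 0.9·190 + 0.1·0 = 171
A5: 0.9·230 + 0.1·(-35) = 203.5
A6: 0.9·140 + 0.1·(-50) = 121
Highest Hurwicz score = 203.5 → A5.

A5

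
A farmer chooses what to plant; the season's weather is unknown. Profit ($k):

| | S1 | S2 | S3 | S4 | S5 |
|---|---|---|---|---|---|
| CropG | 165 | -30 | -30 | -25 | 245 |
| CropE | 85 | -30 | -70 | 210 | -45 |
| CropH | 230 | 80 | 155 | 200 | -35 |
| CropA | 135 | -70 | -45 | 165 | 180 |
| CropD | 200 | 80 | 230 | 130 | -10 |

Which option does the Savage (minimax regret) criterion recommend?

CropD

Column bests: S1=230, S2=80, S3=230, S4=210, S5=245.
CropG regrets: 65, 110, 260, 235, 0 → max 260
CropE regrets: 145, 110, 300, 0, 290 → max 300
CropH regrets: 0, 0, 75, 10, 280 → max 280
CropA regrets: 95, 150, 275, 45, 65 → max 275
CropD regrets: 30, 0, 0, 80, 255 → max 255
Smallest max regret = 255 → CropD.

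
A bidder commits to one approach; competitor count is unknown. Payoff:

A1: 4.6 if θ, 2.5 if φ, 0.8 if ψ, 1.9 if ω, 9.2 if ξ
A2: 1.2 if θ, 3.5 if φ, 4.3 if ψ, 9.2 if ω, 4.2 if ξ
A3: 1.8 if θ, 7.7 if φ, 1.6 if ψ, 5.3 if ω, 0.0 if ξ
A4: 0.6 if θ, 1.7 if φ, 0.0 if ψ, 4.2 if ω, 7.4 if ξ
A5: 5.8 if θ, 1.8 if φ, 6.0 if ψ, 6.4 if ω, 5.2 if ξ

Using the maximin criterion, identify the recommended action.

Row minima: A1=0.8, A2=1.2, A3=0.0, A4=0.0, A5=1.8
Best worst-case = 1.8 → A5.

A5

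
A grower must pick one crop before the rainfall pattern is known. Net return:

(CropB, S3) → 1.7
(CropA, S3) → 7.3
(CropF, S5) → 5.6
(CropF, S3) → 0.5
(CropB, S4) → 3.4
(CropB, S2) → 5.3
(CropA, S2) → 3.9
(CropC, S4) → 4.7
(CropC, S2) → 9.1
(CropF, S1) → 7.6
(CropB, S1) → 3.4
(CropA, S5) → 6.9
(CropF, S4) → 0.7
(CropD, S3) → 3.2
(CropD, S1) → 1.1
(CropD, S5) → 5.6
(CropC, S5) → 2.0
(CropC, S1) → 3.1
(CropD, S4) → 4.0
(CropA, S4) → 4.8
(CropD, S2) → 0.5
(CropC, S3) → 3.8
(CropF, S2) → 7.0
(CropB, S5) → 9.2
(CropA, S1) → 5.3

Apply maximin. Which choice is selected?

Row minima: CropA=3.9, CropB=1.7, CropC=2.0, CropD=0.5, CropF=0.5
Best worst-case = 3.9 → CropA.

CropA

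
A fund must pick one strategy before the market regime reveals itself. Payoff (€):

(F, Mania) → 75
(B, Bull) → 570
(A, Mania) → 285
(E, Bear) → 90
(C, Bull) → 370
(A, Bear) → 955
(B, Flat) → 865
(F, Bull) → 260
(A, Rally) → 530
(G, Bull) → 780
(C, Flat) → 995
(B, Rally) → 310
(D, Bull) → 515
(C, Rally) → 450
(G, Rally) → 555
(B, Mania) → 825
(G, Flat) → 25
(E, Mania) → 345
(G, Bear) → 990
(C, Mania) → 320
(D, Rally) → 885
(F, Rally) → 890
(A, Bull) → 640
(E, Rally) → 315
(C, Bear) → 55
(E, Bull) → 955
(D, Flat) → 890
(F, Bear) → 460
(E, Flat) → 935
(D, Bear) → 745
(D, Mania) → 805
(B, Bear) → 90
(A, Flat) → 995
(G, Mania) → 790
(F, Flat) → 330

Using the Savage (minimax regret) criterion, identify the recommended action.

D

Column bests: Bear=990, Flat=995, Bull=955, Rally=890, Mania=825.
A regrets: 35, 0, 315, 360, 540 → max 540
B regrets: 900, 130, 385, 580, 0 → max 900
C regrets: 935, 0, 585, 440, 505 → max 935
D regrets: 245, 105, 440, 5, 20 → max 440
E regrets: 900, 60, 0, 575, 480 → max 900
F regrets: 530, 665, 695, 0, 750 → max 750
G regrets: 0, 970, 175, 335, 35 → max 970
Smallest max regret = 440 → D.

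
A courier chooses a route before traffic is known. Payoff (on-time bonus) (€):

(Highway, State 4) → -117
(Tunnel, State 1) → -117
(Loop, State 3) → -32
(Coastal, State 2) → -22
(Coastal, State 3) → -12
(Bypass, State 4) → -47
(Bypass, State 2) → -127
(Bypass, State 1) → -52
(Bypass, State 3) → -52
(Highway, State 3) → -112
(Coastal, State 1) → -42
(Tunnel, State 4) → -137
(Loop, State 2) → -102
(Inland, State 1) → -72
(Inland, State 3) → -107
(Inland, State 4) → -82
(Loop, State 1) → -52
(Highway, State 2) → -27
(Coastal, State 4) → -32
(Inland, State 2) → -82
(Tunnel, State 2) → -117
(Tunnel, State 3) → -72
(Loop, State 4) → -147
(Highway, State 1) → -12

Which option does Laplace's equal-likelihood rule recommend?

Coastal

Row averages: Highway=-67, Coastal=-27, Inland=-85.75, Tunnel=-110.75, Bypass=-69.5, Loop=-83.25
Highest average = -27 → Coastal.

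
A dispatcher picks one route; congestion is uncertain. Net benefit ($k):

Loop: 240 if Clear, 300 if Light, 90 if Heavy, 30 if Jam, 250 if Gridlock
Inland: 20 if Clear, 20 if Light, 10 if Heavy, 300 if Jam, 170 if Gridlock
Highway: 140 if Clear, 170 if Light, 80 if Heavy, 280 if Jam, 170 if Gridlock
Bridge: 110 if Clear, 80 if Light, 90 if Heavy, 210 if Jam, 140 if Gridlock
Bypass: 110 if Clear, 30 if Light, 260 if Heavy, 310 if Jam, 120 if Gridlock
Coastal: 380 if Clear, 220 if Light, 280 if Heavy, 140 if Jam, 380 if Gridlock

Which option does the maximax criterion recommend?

Coastal

Row maxima: Loop=300, Inland=300, Highway=280, Bridge=210, Bypass=310, Coastal=380
Best best-case = 380 → Coastal.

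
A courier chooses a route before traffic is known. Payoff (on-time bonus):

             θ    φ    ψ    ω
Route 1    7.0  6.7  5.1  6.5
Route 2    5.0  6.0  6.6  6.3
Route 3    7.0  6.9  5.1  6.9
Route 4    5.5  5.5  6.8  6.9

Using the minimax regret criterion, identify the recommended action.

Column bests: θ=7.0, φ=6.9, ψ=6.8, ω=6.9.
Route 1 regrets: 0.0, 0.2, 1.7, 0.4 → max 1.7
Route 2 regrets: 2.0, 0.9, 0.2, 0.6 → max 2.0
Route 3 regrets: 0.0, 0.0, 1.7, 0.0 → max 1.7
Route 4 regrets: 1.5, 1.4, 0.0, 0.0 → max 1.5
Smallest max regret = 1.5 → Route 4.

Route 4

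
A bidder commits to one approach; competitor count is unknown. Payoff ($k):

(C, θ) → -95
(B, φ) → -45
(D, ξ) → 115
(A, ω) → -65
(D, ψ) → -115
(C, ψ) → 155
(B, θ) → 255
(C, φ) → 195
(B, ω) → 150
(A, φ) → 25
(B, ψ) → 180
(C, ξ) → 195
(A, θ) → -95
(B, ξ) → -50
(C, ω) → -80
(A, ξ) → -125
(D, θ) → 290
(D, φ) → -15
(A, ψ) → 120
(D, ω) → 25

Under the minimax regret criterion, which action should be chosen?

B

Column bests: θ=290, φ=195, ψ=180, ω=150, ξ=195.
A regrets: 385, 170, 60, 215, 320 → max 385
B regrets: 35, 240, 0, 0, 245 → max 245
C regrets: 385, 0, 25, 230, 0 → max 385
D regrets: 0, 210, 295, 125, 80 → max 295
Smallest max regret = 245 → B.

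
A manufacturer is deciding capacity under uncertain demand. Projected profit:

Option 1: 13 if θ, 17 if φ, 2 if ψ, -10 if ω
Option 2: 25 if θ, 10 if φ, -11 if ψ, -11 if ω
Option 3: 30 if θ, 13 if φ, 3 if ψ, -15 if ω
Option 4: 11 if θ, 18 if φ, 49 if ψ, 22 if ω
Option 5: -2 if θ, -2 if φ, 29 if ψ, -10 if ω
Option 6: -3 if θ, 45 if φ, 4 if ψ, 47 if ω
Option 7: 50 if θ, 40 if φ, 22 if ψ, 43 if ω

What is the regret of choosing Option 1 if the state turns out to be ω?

Best payoff under ω is 47.
Regret = 47 − (-10) = 57.

57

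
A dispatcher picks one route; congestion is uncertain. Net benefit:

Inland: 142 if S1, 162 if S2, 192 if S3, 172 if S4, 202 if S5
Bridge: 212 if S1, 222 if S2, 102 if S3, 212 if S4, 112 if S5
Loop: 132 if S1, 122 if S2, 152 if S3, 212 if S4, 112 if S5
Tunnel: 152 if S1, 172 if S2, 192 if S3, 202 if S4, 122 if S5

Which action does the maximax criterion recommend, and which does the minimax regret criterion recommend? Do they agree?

maximax → Bridge; minimax regret → Inland (disagree)

Row maxima: Inland=202, Bridge=222, Loop=212, Tunnel=202
Best best-case = 222 → Bridge.
Column bests: S1=212, S2=222, S3=192, S4=212, S5=202.
Inland regrets: 70, 60, 0, 40, 0 → max 70
Bridge regrets: 0, 0, 90, 0, 90 → max 90
Loop regrets: 80, 100, 40, 0, 90 → max 100
Tunnel regrets: 60, 50, 0, 10, 80 → max 80
Smallest max regret = 70 → Inland.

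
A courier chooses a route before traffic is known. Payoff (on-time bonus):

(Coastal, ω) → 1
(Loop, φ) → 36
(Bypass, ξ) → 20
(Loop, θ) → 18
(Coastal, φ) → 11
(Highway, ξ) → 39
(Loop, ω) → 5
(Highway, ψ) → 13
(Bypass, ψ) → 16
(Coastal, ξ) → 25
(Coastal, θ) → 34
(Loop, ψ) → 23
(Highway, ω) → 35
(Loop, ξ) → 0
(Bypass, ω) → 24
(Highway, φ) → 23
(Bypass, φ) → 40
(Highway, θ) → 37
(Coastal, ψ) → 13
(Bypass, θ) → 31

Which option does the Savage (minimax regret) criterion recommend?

Highway

Column bests: θ=37, φ=40, ψ=23, ω=35, ξ=39.
Loop regrets: 19, 4, 0, 30, 39 → max 39
Coastal regrets: 3, 29, 10, 34, 14 → max 34
Bypass regrets: 6, 0, 7, 11, 19 → max 19
Highway regrets: 0, 17, 10, 0, 0 → max 17
Smallest max regret = 17 → Highway.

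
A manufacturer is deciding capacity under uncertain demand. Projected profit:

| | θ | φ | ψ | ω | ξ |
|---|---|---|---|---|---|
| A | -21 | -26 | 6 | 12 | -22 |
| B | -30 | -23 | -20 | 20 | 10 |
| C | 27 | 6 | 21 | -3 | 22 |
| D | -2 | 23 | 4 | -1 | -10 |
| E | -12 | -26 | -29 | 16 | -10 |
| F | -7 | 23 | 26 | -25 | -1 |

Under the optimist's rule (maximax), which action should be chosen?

Row maxima: A=12, B=20, C=27, D=23, E=16, F=26
Best best-case = 27 → C.

C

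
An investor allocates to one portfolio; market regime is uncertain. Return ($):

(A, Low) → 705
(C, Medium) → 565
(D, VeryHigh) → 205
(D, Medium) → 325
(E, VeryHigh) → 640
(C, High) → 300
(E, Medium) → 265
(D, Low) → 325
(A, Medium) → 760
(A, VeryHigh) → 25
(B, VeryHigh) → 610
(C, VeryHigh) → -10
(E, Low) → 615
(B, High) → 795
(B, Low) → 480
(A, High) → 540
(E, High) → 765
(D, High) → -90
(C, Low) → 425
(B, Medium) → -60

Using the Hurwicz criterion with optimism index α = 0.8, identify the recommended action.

A: 0.8·760 + 0.2·25 = 613
B: 0.8·795 + 0.2·(-60) = 624
C: 0.8·565 + 0.2·(-10) = 450
D: 0.8·325 + 0.2·(-90) = 242
E: 0.8·765 + 0.2·265 = 665
Highest Hurwicz score = 665 → E.

E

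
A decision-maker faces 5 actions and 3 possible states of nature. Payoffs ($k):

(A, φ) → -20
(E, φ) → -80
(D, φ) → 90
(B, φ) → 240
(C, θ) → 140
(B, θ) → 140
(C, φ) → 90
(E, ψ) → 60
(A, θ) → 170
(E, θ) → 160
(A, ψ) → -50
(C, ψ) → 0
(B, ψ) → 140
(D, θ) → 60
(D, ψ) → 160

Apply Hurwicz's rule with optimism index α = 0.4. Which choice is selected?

A: 0.4·170 + 0.6·(-50) = 38
B: 0.4·240 + 0.6·140 = 180
C: 0.4·140 + 0.6·0 = 56
D: 0.4·160 + 0.6·60 = 100
E: 0.4·160 + 0.6·(-80) = 16
Highest Hurwicz score = 180 → B.

B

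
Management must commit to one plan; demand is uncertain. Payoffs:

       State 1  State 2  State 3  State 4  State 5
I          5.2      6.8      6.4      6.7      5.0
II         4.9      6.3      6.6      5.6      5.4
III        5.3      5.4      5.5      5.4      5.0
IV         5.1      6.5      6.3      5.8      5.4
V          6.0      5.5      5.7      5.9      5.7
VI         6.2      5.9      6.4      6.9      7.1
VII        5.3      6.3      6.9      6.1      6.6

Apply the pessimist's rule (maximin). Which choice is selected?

Row minima: I=5.0, II=4.9, III=5.0, IV=5.1, V=5.5, VI=5.9, VII=5.3
Best worst-case = 5.9 → VI.

VI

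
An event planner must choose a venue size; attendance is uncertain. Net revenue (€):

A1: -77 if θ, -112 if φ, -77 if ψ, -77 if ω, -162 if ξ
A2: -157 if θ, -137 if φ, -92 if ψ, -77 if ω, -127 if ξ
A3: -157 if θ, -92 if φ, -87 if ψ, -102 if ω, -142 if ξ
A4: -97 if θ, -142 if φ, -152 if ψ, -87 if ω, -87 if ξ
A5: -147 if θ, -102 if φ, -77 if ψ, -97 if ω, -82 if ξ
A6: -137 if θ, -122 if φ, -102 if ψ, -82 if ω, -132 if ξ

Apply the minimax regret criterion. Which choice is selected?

A6

Column bests: θ=-77, φ=-92, ψ=-77, ω=-77, ξ=-82.
A1 regrets: 0, 20, 0, 0, 80 → max 80
A2 regrets: 80, 45, 15, 0, 45 → max 80
A3 regrets: 80, 0, 10, 25, 60 → max 80
A4 regrets: 20, 50, 75, 10, 5 → max 75
A5 regrets: 70, 10, 0, 20, 0 → max 70
A6 regrets: 60, 30, 25, 5, 50 → max 60
Smallest max regret = 60 → A6.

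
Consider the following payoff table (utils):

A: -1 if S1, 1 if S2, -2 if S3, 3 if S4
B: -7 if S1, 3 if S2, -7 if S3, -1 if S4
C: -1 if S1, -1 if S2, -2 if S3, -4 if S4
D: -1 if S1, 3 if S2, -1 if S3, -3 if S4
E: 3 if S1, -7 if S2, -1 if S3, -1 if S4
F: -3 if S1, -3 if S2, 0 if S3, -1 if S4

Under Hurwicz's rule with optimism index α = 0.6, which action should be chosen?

A

A: 0.6·3 + 0.4·(-2) = 1
B: 0.6·3 + 0.4·(-7) = -1
C: 0.6·(-1) + 0.4·(-4) = -2.2
D: 0.6·3 + 0.4·(-3) = 0.6
E: 0.6·3 + 0.4·(-7) = -1
F: 0.6·0 + 0.4·(-3) = -1.2
Highest Hurwicz score = 1 → A.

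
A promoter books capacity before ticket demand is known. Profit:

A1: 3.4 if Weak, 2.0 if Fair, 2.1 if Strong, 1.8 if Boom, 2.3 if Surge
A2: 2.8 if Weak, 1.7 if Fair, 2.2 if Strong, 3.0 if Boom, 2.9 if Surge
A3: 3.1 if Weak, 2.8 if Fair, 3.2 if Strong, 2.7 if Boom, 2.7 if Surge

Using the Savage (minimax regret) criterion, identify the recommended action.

Column bests: Weak=3.4, Fair=2.8, Strong=3.2, Boom=3.0, Surge=2.9.
A1 regrets: 0.0, 0.8, 1.1, 1.2, 0.6 → max 1.2
A2 regrets: 0.6, 1.1, 1.0, 0.0, 0.0 → max 1.1
A3 regrets: 0.3, 0.0, 0.0, 0.3, 0.2 → max 0.3
Smallest max regret = 0.3 → A3.

A3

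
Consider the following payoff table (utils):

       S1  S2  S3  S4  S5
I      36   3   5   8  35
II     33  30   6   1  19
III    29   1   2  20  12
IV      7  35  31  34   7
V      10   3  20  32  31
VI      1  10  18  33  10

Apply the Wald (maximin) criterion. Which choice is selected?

Row minima: I=3, II=1, III=1, IV=7, V=3, VI=1
Best worst-case = 7 → IV.

IV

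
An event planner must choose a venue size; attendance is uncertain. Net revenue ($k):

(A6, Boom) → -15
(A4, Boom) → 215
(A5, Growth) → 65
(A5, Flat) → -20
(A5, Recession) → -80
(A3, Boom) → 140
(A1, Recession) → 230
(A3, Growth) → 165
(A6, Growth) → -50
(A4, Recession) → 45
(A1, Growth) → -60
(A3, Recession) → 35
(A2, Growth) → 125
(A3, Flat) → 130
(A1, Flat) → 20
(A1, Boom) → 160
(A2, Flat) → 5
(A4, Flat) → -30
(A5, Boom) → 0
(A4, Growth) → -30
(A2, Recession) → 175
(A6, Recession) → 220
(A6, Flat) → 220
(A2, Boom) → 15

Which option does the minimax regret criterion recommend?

A3

Column bests: Recession=230, Flat=220, Growth=165, Boom=215.
A1 regrets: 0, 200, 225, 55 → max 225
A2 regrets: 55, 215, 40, 200 → max 215
A3 regrets: 195, 90, 0, 75 → max 195
A4 regrets: 185, 250, 195, 0 → max 250
A5 regrets: 310, 240, 100, 215 → max 310
A6 regrets: 10, 0, 215, 230 → max 230
Smallest max regret = 195 → A3.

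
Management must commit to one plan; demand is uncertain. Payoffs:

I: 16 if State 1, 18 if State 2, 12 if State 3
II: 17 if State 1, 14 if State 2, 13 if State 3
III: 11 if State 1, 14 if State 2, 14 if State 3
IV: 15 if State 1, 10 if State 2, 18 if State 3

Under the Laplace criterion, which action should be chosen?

I

Row averages: I=46/3, II=44/3, III=13, IV=43/3
Highest average = 46/3 → I.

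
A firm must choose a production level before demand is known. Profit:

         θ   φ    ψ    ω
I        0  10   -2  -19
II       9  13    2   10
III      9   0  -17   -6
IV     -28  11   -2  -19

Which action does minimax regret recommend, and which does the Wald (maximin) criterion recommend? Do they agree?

minimax regret → II; maximin → II (agree)

Column bests: θ=9, φ=13, ψ=2, ω=10.
I regrets: 9, 3, 4, 29 → max 29
II regrets: 0, 0, 0, 0 → max 0
III regrets: 0, 13, 19, 16 → max 19
IV regrets: 37, 2, 4, 29 → max 37
Smallest max regret = 0 → II.
Row minima: I=-19, II=2, III=-17, IV=-28
Best worst-case = 2 → II.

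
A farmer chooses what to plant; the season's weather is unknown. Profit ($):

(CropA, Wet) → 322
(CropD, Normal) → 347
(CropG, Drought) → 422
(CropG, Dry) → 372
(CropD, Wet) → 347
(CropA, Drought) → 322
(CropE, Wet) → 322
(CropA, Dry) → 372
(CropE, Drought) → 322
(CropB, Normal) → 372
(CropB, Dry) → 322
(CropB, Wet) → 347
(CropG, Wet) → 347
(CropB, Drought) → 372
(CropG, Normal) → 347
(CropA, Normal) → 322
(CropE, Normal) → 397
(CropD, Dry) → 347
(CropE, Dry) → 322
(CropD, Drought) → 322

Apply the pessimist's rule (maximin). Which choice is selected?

Row minima: CropG=347, CropE=322, CropD=322, CropA=322, CropB=322
Best worst-case = 347 → CropG.

CropG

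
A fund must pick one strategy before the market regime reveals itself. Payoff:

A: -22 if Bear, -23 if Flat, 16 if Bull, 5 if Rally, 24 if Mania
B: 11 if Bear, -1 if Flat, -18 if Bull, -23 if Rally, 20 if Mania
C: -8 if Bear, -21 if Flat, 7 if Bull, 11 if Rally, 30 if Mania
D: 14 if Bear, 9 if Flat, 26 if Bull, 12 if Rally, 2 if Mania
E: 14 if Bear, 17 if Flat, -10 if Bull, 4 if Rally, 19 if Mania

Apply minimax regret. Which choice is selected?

D

Column bests: Bear=14, Flat=17, Bull=26, Rally=12, Mania=30.
A regrets: 36, 40, 10, 7, 6 → max 40
B regrets: 3, 18, 44, 35, 10 → max 44
C regrets: 22, 38, 19, 1, 0 → max 38
D regrets: 0, 8, 0, 0, 28 → max 28
E regrets: 0, 0, 36, 8, 11 → max 36
Smallest max regret = 28 → D.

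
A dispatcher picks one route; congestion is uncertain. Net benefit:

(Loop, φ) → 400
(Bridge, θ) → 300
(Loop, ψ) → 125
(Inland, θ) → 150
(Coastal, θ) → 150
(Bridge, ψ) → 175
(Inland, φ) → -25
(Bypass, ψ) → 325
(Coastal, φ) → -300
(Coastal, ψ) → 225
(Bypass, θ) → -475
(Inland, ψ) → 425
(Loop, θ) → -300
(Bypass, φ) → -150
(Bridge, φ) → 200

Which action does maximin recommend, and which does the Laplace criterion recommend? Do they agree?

maximin → Bridge; laplace → Bridge (agree)

Row minima: Bypass=-475, Bridge=175, Inland=-25, Loop=-300, Coastal=-300
Best worst-case = 175 → Bridge.
Row averages: Bypass=-100, Bridge=225, Inland=550/3, Loop=75, Coastal=25
Highest average = 225 → Bridge.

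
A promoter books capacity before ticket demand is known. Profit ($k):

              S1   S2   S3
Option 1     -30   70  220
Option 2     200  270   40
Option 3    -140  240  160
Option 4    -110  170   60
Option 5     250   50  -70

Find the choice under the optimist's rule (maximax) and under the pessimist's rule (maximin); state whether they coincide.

Row maxima: Option 1=220, Option 2=270, Option 3=240, Option 4=170, Option 5=250
Best best-case = 270 → Option 2.
Row minima: Option 1=-30, Option 2=40, Option 3=-140, Option 4=-110, Option 5=-70
Best worst-case = 40 → Option 2.

maximax → Option 2; maximin → Option 2 (agree)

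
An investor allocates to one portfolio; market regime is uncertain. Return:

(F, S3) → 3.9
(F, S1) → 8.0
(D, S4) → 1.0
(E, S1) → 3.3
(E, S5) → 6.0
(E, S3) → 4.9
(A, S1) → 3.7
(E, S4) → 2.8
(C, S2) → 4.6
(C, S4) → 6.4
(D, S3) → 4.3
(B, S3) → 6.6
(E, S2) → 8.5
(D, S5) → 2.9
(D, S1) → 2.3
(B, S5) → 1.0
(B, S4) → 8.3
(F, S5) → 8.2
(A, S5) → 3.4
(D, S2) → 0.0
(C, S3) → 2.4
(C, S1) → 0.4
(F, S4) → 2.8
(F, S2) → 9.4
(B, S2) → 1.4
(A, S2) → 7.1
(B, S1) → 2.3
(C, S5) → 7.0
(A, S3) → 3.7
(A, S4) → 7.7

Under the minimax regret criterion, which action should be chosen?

Column bests: S1=8.0, S2=9.4, S3=6.6, S4=8.3, S5=8.2.
A regrets: 4.3, 2.3, 2.9, 0.6, 4.8 → max 4.8
B regrets: 5.7, 8.0, 0.0, 0.0, 7.2 → max 8.0
C regrets: 7.6, 4.8, 4.2, 1.9, 1.2 → max 7.6
D regrets: 5.7, 9.4, 2.3, 7.3, 5.3 → max 9.4
E regrets: 4.7, 0.9, 1.7, 5.5, 2.2 → max 5.5
F regrets: 0.0, 0.0, 2.7, 5.5, 0.0 → max 5.5
Smallest max regret = 4.8 → A.

A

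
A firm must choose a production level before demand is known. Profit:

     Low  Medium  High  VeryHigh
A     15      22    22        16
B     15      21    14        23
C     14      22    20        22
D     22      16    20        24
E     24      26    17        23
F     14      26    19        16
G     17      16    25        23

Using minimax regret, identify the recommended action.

E

Column bests: Low=24, Medium=26, High=25, VeryHigh=24.
A regrets: 9, 4, 3, 8 → max 9
B regrets: 9, 5, 11, 1 → max 11
C regrets: 10, 4, 5, 2 → max 10
D regrets: 2, 10, 5, 0 → max 10
E regrets: 0, 0, 8, 1 → max 8
F regrets: 10, 0, 6, 8 → max 10
G regrets: 7, 10, 0, 1 → max 10
Smallest max regret = 8 → E.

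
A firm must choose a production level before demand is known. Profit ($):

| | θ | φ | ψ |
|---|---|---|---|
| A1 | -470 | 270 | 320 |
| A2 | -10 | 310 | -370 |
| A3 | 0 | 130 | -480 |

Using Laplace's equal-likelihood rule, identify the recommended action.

Row averages: A1=40, A2=-70/3, A3=-350/3
Highest average = 40 → A1.

A1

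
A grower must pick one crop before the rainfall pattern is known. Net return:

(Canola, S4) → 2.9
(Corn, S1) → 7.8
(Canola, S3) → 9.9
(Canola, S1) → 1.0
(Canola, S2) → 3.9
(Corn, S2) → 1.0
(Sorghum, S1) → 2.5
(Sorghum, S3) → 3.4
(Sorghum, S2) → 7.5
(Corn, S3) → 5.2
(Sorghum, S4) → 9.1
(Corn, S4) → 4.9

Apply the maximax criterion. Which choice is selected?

Canola

Row maxima: Sorghum=9.1, Canola=9.9, Corn=7.8
Best best-case = 9.9 → Canola.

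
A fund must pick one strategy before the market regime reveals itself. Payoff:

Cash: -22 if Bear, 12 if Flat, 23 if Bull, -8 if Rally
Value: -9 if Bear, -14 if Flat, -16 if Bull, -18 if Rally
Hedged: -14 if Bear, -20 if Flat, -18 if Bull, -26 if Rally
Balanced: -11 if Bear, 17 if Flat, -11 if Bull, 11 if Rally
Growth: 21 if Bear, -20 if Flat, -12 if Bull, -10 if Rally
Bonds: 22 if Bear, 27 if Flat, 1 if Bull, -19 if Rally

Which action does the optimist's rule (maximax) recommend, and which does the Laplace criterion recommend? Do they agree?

Row maxima: Cash=23, Value=-9, Hedged=-14, Balanced=17, Growth=21, Bonds=27
Best best-case = 27 → Bonds.
Row averages: Cash=1.25, Value=-14.25, Hedged=-19.5, Balanced=1.5, Growth=-5.25, Bonds=7.75
Highest average = 7.75 → Bonds.

maximax → Bonds; laplace → Bonds (agree)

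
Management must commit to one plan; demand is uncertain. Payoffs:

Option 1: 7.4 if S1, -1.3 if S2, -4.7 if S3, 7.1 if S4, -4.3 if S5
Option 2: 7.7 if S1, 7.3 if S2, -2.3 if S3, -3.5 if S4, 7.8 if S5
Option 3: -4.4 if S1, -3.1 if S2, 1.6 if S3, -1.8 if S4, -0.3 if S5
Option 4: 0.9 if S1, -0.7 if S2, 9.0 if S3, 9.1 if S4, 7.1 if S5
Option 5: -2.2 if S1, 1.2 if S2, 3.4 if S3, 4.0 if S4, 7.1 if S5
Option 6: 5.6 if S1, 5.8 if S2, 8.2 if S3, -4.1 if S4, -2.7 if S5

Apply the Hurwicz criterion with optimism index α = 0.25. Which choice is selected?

Option 1: 0.25·7.4 + 0.75·(-4.7) = -1.675
Option 2: 0.25·7.8 + 0.75·(-3.5) = -0.675
Option 3: 0.25·1.6 + 0.75·(-4.4) = -2.9
Option 4: 0.25·9.1 + 0.75·(-0.7) = 1.75
Option 5: 0.25·7.1 + 0.75·(-2.2) = 0.125
Option 6: 0.25·8.2 + 0.75·(-4.1) = -1.025
Highest Hurwicz score = 1.75 → Option 4.

Option 4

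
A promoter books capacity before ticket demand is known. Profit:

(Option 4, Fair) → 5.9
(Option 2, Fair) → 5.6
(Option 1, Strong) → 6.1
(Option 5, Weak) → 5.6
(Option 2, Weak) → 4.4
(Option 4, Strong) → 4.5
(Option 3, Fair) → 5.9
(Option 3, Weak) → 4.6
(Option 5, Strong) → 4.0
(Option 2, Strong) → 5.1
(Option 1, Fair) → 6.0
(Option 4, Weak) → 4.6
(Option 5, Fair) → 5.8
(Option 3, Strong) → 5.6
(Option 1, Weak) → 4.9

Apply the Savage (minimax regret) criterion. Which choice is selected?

Column bests: Weak=5.6, Fair=6.0, Strong=6.1.
Option 1 regrets: 0.7, 0.0, 0.0 → max 0.7
Option 2 regrets: 1.2, 0.4, 1.0 → max 1.2
Option 3 regrets: 1.0, 0.1, 0.5 → max 1.0
Option 4 regrets: 1.0, 0.1, 1.6 → max 1.6
Option 5 regrets: 0.0, 0.2, 2.1 → max 2.1
Smallest max regret = 0.7 → Option 1.

Option 1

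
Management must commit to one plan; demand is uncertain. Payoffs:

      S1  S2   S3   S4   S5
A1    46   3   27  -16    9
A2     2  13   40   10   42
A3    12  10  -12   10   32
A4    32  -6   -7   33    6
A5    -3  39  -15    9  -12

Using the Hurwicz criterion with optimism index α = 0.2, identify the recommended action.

A1: 0.2·46 + 0.8·(-16) = -3.6
A2: 0.2·42 + 0.8·2 = 10
A3: 0.2·32 + 0.8·(-12) = -3.2
A4: 0.2·33 + 0.8·(-7) = 1
A5: 0.2·39 + 0.8·(-15) = -4.2
Highest Hurwicz score = 10 → A2.

A2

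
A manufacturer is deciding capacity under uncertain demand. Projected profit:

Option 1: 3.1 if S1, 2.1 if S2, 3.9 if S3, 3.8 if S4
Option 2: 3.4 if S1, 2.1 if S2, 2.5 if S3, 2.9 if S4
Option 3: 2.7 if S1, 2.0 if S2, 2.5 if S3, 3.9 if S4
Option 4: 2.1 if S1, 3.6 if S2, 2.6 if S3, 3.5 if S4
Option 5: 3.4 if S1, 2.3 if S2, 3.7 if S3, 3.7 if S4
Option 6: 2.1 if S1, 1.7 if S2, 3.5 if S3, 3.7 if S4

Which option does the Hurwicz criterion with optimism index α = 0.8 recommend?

Option 1: 0.8·3.9 + 0.2·2.1 = 3.54
Option 2: 0.8·3.4 + 0.2·2.1 = 3.14
Option 3: 0.8·3.9 + 0.2·2.0 = 3.52
Option 4: 0.8·3.6 + 0.2·2.1 = 3.3
Option 5: 0.8·3.7 + 0.2·2.3 = 3.42
Option 6: 0.8·3.7 + 0.2·1.7 = 3.3
Highest Hurwicz score = 3.54 → Option 1.

Option 1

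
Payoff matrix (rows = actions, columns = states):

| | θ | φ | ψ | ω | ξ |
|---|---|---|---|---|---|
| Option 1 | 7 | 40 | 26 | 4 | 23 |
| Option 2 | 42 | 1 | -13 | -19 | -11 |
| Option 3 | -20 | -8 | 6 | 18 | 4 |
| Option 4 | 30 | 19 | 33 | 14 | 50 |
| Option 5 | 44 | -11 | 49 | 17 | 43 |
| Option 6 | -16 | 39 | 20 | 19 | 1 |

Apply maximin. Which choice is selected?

Row minima: Option 1=4, Option 2=-19, Option 3=-20, Option 4=14, Option 5=-11, Option 6=-16
Best worst-case = 14 → Option 4.

Option 4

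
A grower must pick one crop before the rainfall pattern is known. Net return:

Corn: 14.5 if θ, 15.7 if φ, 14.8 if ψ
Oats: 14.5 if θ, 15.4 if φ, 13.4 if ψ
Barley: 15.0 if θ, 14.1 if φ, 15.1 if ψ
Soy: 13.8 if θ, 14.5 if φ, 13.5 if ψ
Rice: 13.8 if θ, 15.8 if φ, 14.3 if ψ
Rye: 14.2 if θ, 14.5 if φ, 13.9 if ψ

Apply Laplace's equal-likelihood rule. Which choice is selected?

Row averages: Corn=15, Oats=433/30, Barley=221/15, Soy=209/15, Rice=439/30, Rye=14.2
Highest average = 15 → Corn.

Corn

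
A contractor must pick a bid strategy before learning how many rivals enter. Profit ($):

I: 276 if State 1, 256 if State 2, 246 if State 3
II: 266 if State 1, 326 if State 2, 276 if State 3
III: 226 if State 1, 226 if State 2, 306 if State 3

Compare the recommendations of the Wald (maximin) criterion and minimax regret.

Row minima: I=246, II=266, III=226
Best worst-case = 266 → II.
Column bests: State 1=276, State 2=326, State 3=306.
I regrets: 0, 70, 60 → max 70
II regrets: 10, 0, 30 → max 30
III regrets: 50, 100, 0 → max 100
Smallest max regret = 30 → II.

maximin → II; minimax regret → II (agree)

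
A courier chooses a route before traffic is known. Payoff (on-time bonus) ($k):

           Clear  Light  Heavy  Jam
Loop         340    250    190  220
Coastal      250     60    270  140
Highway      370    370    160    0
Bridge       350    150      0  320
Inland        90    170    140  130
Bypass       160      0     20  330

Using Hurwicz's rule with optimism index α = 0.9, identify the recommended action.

Highway

Loop: 0.9·340 + 0.1·190 = 325
Coastal: 0.9·270 + 0.1·60 = 249
Highway: 0.9·370 + 0.1·0 = 333
Bridge: 0.9·350 + 0.1·0 = 315
Inland: 0.9·170 + 0.1·90 = 162
Bypass: 0.9·330 + 0.1·0 = 297
Highest Hurwicz score = 333 → Highway.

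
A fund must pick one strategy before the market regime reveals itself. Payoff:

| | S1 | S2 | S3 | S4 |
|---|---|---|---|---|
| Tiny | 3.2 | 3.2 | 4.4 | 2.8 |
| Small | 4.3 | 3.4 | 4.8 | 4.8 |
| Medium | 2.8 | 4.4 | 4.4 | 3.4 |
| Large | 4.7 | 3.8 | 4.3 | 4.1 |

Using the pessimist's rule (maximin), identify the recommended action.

Large

Row minima: Tiny=2.8, Small=3.4, Medium=2.8, Large=3.8
Best worst-case = 3.8 → Large.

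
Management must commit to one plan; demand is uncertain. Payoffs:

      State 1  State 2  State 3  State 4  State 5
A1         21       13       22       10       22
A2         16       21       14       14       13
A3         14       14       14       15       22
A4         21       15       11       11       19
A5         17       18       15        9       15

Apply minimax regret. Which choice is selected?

Column bests: State 1=21, State 2=21, State 3=22, State 4=15, State 5=22.
A1 regrets: 0, 8, 0, 5, 0 → max 8
A2 regrets: 5, 0, 8, 1, 9 → max 9
A3 regrets: 7, 7, 8, 0, 0 → max 8
A4 regrets: 0, 6, 11, 4, 3 → max 11
A5 regrets: 4, 3, 7, 6, 7 → max 7
Smallest max regret = 7 → A5.

A5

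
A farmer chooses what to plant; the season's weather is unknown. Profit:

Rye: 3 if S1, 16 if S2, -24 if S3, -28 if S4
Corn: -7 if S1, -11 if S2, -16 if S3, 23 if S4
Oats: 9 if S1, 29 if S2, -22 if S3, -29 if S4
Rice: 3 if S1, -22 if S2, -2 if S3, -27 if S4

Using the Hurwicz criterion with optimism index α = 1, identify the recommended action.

Oats

Rye: 1·16 + 0·(-28) = 16
Corn: 1·23 + 0·(-16) = 23
Oats: 1·29 + 0·(-29) = 29
Rice: 1·3 + 0·(-27) = 3
Highest Hurwicz score = 29 → Oats.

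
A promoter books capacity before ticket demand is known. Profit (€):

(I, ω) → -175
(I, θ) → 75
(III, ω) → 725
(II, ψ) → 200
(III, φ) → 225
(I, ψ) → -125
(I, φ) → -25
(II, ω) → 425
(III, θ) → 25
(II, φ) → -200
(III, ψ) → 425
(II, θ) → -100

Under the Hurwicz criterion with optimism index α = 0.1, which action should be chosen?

III

I: 0.1·75 + 0.9·(-175) = -150
II: 0.1·425 + 0.9·(-200) = -137.5
III: 0.1·725 + 0.9·25 = 95
Highest Hurwicz score = 95 → III.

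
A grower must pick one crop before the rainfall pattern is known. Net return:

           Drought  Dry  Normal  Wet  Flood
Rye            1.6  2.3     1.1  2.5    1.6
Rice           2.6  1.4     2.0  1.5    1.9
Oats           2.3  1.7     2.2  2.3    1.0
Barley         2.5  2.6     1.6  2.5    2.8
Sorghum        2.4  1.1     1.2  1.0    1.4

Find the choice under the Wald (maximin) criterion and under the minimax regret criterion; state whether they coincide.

Row minima: Rye=1.1, Rice=1.4, Oats=1.0, Barley=1.6, Sorghum=1.0
Best worst-case = 1.6 → Barley.
Column bests: Drought=2.6, Dry=2.6, Normal=2.2, Wet=2.5, Flood=2.8.
Rye regrets: 1.0, 0.3, 1.1, 0.0, 1.2 → max 1.2
Rice regrets: 0.0, 1.2, 0.2, 1.0, 0.9 → max 1.2
Oats regrets: 0.3, 0.9, 0.0, 0.2, 1.8 → max 1.8
Barley regrets: 0.1, 0.0, 0.6, 0.0, 0.0 → max 0.6
Sorghum regrets: 0.2, 1.5, 1.0, 1.5, 1.4 → max 1.5
Smallest max regret = 0.6 → Barley.

maximin → Barley; minimax regret → Barley (agree)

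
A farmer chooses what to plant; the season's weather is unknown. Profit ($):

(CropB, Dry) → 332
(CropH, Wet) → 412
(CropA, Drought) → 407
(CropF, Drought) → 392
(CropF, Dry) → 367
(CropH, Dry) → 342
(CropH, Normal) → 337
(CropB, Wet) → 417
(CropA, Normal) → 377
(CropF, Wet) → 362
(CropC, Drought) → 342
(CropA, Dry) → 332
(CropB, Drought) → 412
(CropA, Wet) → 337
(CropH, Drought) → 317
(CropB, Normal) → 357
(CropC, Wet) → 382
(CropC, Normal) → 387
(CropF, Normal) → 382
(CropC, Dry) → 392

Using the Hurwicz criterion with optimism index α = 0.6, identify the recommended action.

CropC: 0.6·392 + 0.4·342 = 372
CropB: 0.6·417 + 0.4·332 = 383
CropF: 0.6·392 + 0.4·362 = 380
CropH: 0.6·412 + 0.4·317 = 374
CropA: 0.6·407 + 0.4·332 = 377
Highest Hurwicz score = 383 → CropB.

CropB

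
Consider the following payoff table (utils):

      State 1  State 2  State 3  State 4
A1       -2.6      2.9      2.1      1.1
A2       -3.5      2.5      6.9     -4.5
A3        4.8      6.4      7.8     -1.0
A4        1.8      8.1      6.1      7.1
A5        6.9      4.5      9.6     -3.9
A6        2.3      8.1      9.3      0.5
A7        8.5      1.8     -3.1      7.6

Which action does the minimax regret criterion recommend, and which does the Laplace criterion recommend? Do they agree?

Column bests: State 1=8.5, State 2=8.1, State 3=9.6, State 4=7.6.
A1 regrets: 11.1, 5.2, 7.5, 6.5 → max 11.1
A2 regrets: 12.0, 5.6, 2.7, 12.1 → max 12.1
A3 regrets: 3.7, 1.7, 1.8, 8.6 → max 8.6
A4 regrets: 6.7, 0.0, 3.5, 0.5 → max 6.7
A5 regrets: 1.6, 3.6, 0.0, 11.5 → max 11.5
A6 regrets: 6.2, 0.0, 0.3, 7.1 → max 7.1
A7 regrets: 0.0, 6.3, 12.7, 0.0 → max 12.7
Smallest max regret = 6.7 → A4.
Row averages: A1=0.875, A2=0.35, A3=4.5, A4=5.775, A5=4.275, A6=5.05, A7=3.7
Highest average = 5.775 → A4.

minimax regret → A4; laplace → A4 (agree)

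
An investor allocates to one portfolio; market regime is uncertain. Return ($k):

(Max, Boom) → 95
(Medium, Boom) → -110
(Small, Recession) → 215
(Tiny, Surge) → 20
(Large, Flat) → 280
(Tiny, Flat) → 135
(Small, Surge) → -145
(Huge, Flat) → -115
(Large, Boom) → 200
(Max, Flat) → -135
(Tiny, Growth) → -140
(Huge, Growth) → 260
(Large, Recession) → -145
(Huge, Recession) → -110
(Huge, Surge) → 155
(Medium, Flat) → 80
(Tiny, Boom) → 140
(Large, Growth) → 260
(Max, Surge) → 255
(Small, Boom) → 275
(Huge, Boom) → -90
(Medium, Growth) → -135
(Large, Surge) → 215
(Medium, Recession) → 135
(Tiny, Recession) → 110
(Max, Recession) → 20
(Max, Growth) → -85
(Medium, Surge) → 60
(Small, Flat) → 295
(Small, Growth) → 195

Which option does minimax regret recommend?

Column bests: Recession=215, Flat=295, Growth=260, Boom=275, Surge=255.
Tiny regrets: 105, 160, 400, 135, 235 → max 400
Small regrets: 0, 0, 65, 0, 400 → max 400
Medium regrets: 80, 215, 395, 385, 195 → max 395
Large regrets: 360, 15, 0, 75, 40 → max 360
Huge regrets: 325, 410, 0, 365, 100 → max 410
Max regrets: 195, 430, 345, 180, 0 → max 430
Smallest max regret = 360 → Large.

Large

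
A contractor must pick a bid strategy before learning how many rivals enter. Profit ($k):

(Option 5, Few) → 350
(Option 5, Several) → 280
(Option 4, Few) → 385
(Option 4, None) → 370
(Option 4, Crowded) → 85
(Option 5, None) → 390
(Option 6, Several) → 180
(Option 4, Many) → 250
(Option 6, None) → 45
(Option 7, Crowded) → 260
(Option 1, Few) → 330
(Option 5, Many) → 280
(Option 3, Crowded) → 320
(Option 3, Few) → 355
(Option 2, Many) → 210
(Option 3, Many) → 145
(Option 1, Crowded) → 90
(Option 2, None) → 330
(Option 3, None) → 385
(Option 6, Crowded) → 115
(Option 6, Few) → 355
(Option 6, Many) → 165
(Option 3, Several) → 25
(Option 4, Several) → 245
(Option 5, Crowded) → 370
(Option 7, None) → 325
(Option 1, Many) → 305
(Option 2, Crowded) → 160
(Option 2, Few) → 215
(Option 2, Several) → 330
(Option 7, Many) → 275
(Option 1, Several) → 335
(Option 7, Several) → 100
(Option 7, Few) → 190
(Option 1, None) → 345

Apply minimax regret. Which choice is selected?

Option 5

Column bests: None=390, Few=385, Several=335, Many=305, Crowded=370.
Option 1 regrets: 45, 55, 0, 0, 280 → max 280
Option 2 regrets: 60, 170, 5, 95, 210 → max 210
Option 3 regrets: 5, 30, 310, 160, 50 → max 310
Option 4 regrets: 20, 0, 90, 55, 285 → max 285
Option 5 regrets: 0, 35, 55, 25, 0 → max 55
Option 6 regrets: 345, 30, 155, 140, 255 → max 345
Option 7 regrets: 65, 195, 235, 30, 110 → max 235
Smallest max regret = 55 → Option 5.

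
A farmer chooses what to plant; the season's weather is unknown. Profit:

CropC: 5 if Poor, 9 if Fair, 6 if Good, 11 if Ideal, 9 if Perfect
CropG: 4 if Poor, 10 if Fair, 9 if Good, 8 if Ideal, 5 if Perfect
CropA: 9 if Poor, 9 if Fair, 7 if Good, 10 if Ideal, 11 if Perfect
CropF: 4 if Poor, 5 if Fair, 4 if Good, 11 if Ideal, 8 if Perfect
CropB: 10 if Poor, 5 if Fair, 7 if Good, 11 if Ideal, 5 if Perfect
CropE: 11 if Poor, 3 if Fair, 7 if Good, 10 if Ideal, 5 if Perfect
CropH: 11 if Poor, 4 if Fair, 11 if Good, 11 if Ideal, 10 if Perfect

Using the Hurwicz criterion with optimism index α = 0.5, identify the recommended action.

CropA

CropC: 0.5·11 + 0.5·5 = 8
CropG: 0.5·10 + 0.5·4 = 7
CropA: 0.5·11 + 0.5·7 = 9
CropF: 0.5·11 + 0.5·4 = 7.5
CropB: 0.5·11 + 0.5·5 = 8
CropE: 0.5·11 + 0.5·3 = 7
CropH: 0.5·11 + 0.5·4 = 7.5
Highest Hurwicz score = 9 → CropA.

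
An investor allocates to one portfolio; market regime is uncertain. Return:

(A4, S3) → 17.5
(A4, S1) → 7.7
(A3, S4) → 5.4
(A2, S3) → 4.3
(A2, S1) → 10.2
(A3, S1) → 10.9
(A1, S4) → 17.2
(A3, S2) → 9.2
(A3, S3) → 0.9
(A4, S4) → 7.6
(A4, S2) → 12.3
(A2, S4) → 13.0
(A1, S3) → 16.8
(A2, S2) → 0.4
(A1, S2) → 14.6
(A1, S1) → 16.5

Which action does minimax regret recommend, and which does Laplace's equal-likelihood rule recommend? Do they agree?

minimax regret → A1; laplace → A1 (agree)

Column bests: S1=16.5, S2=14.6, S3=17.5, S4=17.2.
A1 regrets: 0.0, 0.0, 0.7, 0.0 → max 0.7
A2 regrets: 6.3, 14.2, 13.2, 4.2 → max 14.2
A3 regrets: 5.6, 5.4, 16.6, 11.8 → max 16.6
A4 regrets: 8.8, 2.3, 0.0, 9.6 → max 9.6
Smallest max regret = 0.7 → A1.
Row averages: A1=16.275, A2=6.975, A3=6.6, A4=11.275
Highest average = 16.275 → A1.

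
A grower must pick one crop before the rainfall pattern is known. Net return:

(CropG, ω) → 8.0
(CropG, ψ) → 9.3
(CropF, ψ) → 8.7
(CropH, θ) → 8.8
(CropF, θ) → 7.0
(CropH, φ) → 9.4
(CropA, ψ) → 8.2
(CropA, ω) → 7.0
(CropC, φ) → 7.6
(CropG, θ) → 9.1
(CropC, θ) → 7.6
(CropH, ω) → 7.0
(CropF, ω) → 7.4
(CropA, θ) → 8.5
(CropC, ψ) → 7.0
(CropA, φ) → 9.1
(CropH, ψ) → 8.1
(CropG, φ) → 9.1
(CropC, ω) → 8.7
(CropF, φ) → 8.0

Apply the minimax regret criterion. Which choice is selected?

CropG

Column bests: θ=9.1, φ=9.4, ψ=9.3, ω=8.7.
CropG regrets: 0.0, 0.3, 0.0, 0.7 → max 0.7
CropC regrets: 1.5, 1.8, 2.3, 0.0 → max 2.3
CropF regrets: 2.1, 1.4, 0.6, 1.3 → max 2.1
CropA regrets: 0.6, 0.3, 1.1, 1.7 → max 1.7
CropH regrets: 0.3, 0.0, 1.2, 1.7 → max 1.7
Smallest max regret = 0.7 → CropG.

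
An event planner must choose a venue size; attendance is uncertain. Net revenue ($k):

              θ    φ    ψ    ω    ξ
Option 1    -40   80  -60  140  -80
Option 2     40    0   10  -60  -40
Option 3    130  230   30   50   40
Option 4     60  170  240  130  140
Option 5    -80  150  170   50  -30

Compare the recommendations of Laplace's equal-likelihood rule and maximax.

Row averages: Option 1=8, Option 2=-10, Option 3=96, Option 4=148, Option 5=52
Highest average = 148 → Option 4.
Row maxima: Option 1=140, Option 2=40, Option 3=230, Option 4=240, Option 5=170
Best best-case = 240 → Option 4.

laplace → Option 4; maximax → Option 4 (agree)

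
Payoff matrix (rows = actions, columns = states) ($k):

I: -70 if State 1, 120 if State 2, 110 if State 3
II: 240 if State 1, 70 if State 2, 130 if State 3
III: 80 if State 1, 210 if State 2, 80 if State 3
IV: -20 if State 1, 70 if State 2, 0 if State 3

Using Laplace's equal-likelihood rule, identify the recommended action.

Row averages: I=160/3, II=440/3, III=370/3, IV=50/3
Highest average = 440/3 → II.

II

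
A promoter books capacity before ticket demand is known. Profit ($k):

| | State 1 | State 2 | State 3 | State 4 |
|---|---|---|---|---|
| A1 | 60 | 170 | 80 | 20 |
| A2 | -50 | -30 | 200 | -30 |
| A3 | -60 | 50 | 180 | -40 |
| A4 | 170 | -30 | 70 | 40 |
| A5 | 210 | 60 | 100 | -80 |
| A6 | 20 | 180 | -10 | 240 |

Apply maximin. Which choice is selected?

Row minima: A1=20, A2=-50, A3=-60, A4=-30, A5=-80, A6=-10
Best worst-case = 20 → A1.

A1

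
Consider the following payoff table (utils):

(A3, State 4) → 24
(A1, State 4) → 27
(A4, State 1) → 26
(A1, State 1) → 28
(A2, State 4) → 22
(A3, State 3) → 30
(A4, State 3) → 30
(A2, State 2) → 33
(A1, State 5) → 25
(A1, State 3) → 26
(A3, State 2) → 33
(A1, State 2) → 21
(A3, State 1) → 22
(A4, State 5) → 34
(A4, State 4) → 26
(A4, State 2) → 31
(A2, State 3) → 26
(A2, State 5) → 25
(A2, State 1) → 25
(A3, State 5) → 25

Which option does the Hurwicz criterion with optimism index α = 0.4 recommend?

A4

A1: 0.4·28 + 0.6·21 = 23.8
A2: 0.4·33 + 0.6·22 = 26.4
A3: 0.4·33 + 0.6·22 = 26.4
A4: 0.4·34 + 0.6·26 = 29.2
Highest Hurwicz score = 29.2 → A4.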